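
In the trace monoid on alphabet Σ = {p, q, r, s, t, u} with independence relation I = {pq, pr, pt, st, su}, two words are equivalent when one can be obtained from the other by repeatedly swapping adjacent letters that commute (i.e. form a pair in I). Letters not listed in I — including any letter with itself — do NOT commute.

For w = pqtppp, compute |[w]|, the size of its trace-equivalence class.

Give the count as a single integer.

drop 0:p onto floor
drop 1:q onto floor
drop 2:t onto {1:q}
drop 3:p onto {0:p}
drop 4:p onto {3:p}
drop 5:p onto {4:p}
ground layer = {0:p, 1:q}
drop-orders for the pieces not yet dropped (sum over which currently-grounded one goes next):
  1 to go: {2} 1  {5} 1
  2 to go: {1,2} 1  {2,5} 2  {4,5} 1
  3 to go: {1,2,5} 3  {2,4,5} 3  {3,4,5} 1
  4 to go: {0,3,4,5} 1  {1,2,4,5} 6  {2,3,4,5} 4
  if 0:p drops first: 10 orders
  if 1:q drops first: 5 orders
heap linearizations: 15

15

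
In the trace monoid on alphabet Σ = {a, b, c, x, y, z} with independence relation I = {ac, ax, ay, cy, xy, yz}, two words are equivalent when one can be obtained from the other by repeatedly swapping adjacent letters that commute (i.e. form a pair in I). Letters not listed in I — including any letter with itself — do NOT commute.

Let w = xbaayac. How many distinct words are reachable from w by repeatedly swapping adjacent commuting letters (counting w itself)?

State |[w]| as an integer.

20

#0=x has no predecessor
#1=b depends on [0:x]
#2=a depends on [1:b]
#3=a depends on [2:a]
#4=y depends on [1:b]
#5=a depends on [3:a]
#6=c depends on [1:b]
sources: [0:x]
N(rest) = Σ N(rest − s) over sources s of rest; N(one piece) = 1:
  size 1 → [4]=1  [5]=1  [6]=1
  size 2 → [3,5]=1  [4,5]=2  [4,6]=2  [5,6]=2
  size 3 → [2,3,5]=1  [3,4,5]=3  [3,5,6]=3  [4,5,6]=6
  size 4 → [2,3,4,5]=4  [2,3,5,6]=4  [3,4,5,6]=12
  size 5 → [2,3,4,5,6]=20
  first=0(x) contributes 20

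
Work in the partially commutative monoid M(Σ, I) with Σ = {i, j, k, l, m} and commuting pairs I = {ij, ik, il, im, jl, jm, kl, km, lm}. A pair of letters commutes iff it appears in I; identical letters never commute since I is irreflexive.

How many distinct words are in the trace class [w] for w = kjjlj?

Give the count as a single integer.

5

piece 0:k — minimal
piece 1:j rests on {0:k}
piece 2:j rests on {1:j}
piece 3:l — minimal
piece 4:j rests on {2:j}
minimal pieces: {0:k, 3:l}
ways to finish when only these pieces remain (= sum over removing one remaining piece with nothing left below it):
  1 left: {3}→1  {4}→1
  2 left: {2,4}→1  {3,4}→2
  3 left: {1,2,4}→1  {2,3,4}→3
  placing 0:k first → 4 extensions
  placing 3:l first → 1 extensions
total linear extensions = 5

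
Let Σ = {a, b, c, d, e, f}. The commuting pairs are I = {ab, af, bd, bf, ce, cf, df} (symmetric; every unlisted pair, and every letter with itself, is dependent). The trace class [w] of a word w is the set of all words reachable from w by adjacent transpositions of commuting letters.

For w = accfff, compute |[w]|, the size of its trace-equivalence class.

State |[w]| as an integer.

drop 0:a onto floor
drop 1:c onto {0:a}
drop 2:c onto {1:c}
drop 3:f onto floor
drop 4:f onto {3:f}
drop 5:f onto {4:f}
ground layer = {0:a, 3:f}
drop-orders for the pieces not yet dropped (sum over which currently-grounded one goes next):
  1 to go: {2} 1  {5} 1
  2 to go: {1,2} 1  {2,5} 2  {4,5} 1
  3 to go: {0,1,2} 1  {1,2,5} 3  {2,4,5} 3  {3,4,5} 1
  4 to go: {0,1,2,5} 4  {1,2,4,5} 6  {2,3,4,5} 4
  if 0:a drops first: 10 orders
  if 3:f drops first: 10 orders
heap linearizations: 20

20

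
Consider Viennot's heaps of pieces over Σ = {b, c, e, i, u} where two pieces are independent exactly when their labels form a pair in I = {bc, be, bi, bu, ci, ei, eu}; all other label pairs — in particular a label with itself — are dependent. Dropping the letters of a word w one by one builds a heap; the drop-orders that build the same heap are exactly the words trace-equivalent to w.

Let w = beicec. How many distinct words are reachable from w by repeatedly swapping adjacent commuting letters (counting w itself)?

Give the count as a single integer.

drop 0:b onto floor
drop 1:e onto floor
drop 2:i onto floor
drop 3:c onto {1:e}
drop 4:e onto {3:c}
drop 5:c onto {4:e}
ground layer = {0:b, 1:e, 2:i}
drop-orders for the pieces not yet dropped (sum over which currently-grounded one goes next):
  1 to go: {0} 1  {2} 1  {5} 1
  2 to go: {0,2} 2  {0,5} 2  {2,5} 2  {4,5} 1
  3 to go: {0,2,5} 6  {0,4,5} 3  {2,4,5} 3  {3,4,5} 1
  4 to go: {0,2,4,5} 12  {0,3,4,5} 4  {1,3,4,5} 1  {2,3,4,5} 4
  if 0:b drops first: 5 orders
  if 1:e drops first: 20 orders
  if 2:i drops first: 5 orders
heap linearizations: 30

30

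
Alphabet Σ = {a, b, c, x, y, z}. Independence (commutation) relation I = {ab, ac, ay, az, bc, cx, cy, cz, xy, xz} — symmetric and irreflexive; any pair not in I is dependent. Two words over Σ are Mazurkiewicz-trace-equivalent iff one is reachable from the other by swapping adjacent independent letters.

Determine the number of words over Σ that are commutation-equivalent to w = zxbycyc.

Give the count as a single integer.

drop 0:z onto floor
drop 1:x onto floor
drop 2:b onto {0:z, 1:x}
drop 3:y onto {2:b}
drop 4:c onto floor
drop 5:y onto {3:y}
drop 6:c onto {4:c}
ground layer = {0:z, 1:x, 4:c}
drop-orders for the pieces not yet dropped (sum over which currently-grounded one goes next):
  1 to go: {5} 1  {6} 1
  2 to go: {3,5} 1  {4,6} 1  {5,6} 2
  3 to go: {2,3,5} 1  {3,5,6} 3  {4,5,6} 3
  4 to go: {0,2,3,5} 1  {1,2,3,5} 1  {2,3,5,6} 4  {3,4,5,6} 6
  5 to go: {0,1,2,3,5} 2  {0,2,3,5,6} 5  {1,2,3,5,6} 5  {2,3,4,5,6} 10
  if 0:z drops first: 15 orders
  if 1:x drops first: 15 orders
  if 4:c drops first: 12 orders
heap linearizations: 42

42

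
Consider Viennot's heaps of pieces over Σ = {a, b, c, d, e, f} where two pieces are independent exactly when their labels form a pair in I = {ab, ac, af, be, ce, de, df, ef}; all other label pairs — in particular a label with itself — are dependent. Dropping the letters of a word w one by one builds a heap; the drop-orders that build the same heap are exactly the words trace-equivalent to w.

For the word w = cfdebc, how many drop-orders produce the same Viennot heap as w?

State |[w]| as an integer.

piece 0:c — minimal
piece 1:f rests on {0:c}
piece 2:d rests on {0:c}
piece 3:e — minimal
piece 4:b rests on {1:f, 2:d}
piece 5:c rests on {4:b}
minimal pieces: {0:c, 3:e}
ways to finish when only these pieces remain (= sum over removing one remaining piece with nothing left below it):
  1 left: {3}→1  {5}→1
  2 left: {3,5}→2  {4,5}→1
  3 left: {1,4,5}→1  {2,4,5}→1  {3,4,5}→3
  4 left: {1,2,4,5}→2  {1,3,4,5}→4  {2,3,4,5}→4
  placing 0:c first → 10 extensions
  placing 3:e first → 2 extensions
total linear extensions = 12

12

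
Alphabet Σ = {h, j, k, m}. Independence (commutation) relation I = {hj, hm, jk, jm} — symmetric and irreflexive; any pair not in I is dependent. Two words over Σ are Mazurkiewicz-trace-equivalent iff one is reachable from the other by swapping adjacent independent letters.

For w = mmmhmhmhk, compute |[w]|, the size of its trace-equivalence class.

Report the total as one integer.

piece 0:m — minimal
piece 1:m rests on {0:m}
piece 2:m rests on {1:m}
piece 3:h — minimal
piece 4:m rests on {2:m}
piece 5:h rests on {3:h}
piece 6:m rests on {4:m}
piece 7:h rests on {5:h}
piece 8:k rests on {6:m, 7:h}
minimal pieces: {0:m, 3:h}
ways to finish when only these pieces remain (= sum over removing one remaining piece with nothing left below it):
  1 left: {8}→1
  2 left: {6,8}→1  {7,8}→1
  3 left: {4,6,8}→1  {5,7,8}→1  {6,7,8}→2
  4 left: {2,4,6,8}→1  {3,5,7,8}→1  {4,6,7,8}→3  {5,6,7,8}→3
  5 left: {1,2,4,6,8}→1  {2,4,6,7,8}→4  {3,5,6,7,8}→4  {4,5,6,7,8}→6
  6 left: {0,1,2,4,6,8}→1  {1,2,4,6,7,8}→5  {2,4,5,6,7,8}→10  {3,4,5,6,7,8}→10
  7 left: {0,1,2,4,6,7,8}→6  {1,2,4,5,6,7,8}→15  {2,3,4,5,6,7,8}→20
  placing 0:m first → 35 extensions
  placing 3:h first → 21 extensions
total linear extensions = 56

56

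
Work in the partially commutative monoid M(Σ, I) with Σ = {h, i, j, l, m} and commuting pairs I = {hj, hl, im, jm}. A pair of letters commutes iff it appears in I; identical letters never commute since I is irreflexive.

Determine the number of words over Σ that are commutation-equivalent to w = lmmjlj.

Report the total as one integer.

piece 0:l — minimal
piece 1:m rests on {0:l}
piece 2:m rests on {1:m}
piece 3:j rests on {0:l}
piece 4:l rests on {2:m, 3:j}
piece 5:j rests on {4:l}
minimal pieces: {0:l}
ways to finish when only these pieces remain (= sum over removing one remaining piece with nothing left below it):
  1 left: {5}→1
  2 left: {4,5}→1
  3 left: {2,4,5}→1  {3,4,5}→1
  4 left: {1,2,4,5}→1  {2,3,4,5}→2
  placing 0:l first → 3 extensions

3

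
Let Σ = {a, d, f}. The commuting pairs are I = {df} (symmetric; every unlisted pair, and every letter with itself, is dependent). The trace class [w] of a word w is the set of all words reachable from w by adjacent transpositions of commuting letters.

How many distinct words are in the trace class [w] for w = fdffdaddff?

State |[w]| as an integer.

0(f) covers ∅
1(d) covers ∅
2(f) covers 0:f
3(f) covers 2:f
4(d) covers 1:d
5(a) covers 3:f, 4:d
6(d) covers 5:a
7(d) covers 6:d
8(f) covers 5:a
9(f) covers 8:f
floor of heap: 0:f, 1:d
completions by unplaced set U, small U first (add the entries for U minus each lowest piece of U):
  |U|=1: {7}:1  {9}:1
  |U|=2: {6,7}:1  {7,9}:2  {8,9}:1
  |U|=3: {6,7,9}:3  {7,8,9}:3
  |U|=4: {6,7,8,9}:6
  |U|=5: {5,6,7,8,9}:6
  |U|=6: {3,5,6,7,8,9}:6  {4,5,6,7,8,9}:6
  |U|=7: {1,4,5,6,7,8,9}:6  {2,3,5,6,7,8,9}:6  {3,4,5,6,7,8,9}:12
  |U|=8: {0,2,3,5,6,7,8,9}:6  {1,3,4,5,6,7,8,9}:18  {2,3,4,5,6,7,8,9}:18
  start at 0(f): 36
  start at 1(d): 24
sum over floor = 60

60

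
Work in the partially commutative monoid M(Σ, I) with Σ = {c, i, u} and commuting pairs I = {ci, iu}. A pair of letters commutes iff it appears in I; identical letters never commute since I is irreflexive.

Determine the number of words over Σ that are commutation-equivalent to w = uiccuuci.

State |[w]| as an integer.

28

0(u) covers ∅
1(i) covers ∅
2(c) covers 0:u
3(c) covers 2:c
4(u) covers 3:c
5(u) covers 4:u
6(c) covers 5:u
7(i) covers 1:i
floor of heap: 0:u, 1:i
completions by unplaced set U, small U first (add the entries for U minus each lowest piece of U):
  |U|=1: {6}:1  {7}:1
  |U|=2: {1,7}:1  {5,6}:1  {6,7}:2
  |U|=3: {1,6,7}:3  {4,5,6}:1  {5,6,7}:3
  |U|=4: {1,5,6,7}:6  {3,4,5,6}:1  {4,5,6,7}:4
  |U|=5: {1,4,5,6,7}:10  {2,3,4,5,6}:1  {3,4,5,6,7}:5
  |U|=6: {0,2,3,4,5,6}:1  {1,3,4,5,6,7}:15  {2,3,4,5,6,7}:6
  start at 0(u): 21
  start at 1(i): 7
sum over floor = 28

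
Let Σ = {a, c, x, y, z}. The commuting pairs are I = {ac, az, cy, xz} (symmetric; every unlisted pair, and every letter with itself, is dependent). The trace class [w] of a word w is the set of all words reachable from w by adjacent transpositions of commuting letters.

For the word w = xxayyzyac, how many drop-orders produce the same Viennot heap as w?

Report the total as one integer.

3

piece 0:x — minimal
piece 1:x rests on {0:x}
piece 2:a rests on {1:x}
piece 3:y rests on {2:a}
piece 4:y rests on {3:y}
piece 5:z rests on {4:y}
piece 6:y rests on {5:z}
piece 7:a rests on {6:y}
piece 8:c rests on {5:z}
minimal pieces: {0:x}
ways to finish when only these pieces remain (= sum over removing one remaining piece with nothing left below it):
  1 left: {7}→1  {8}→1
  2 left: {6,7}→1  {7,8}→2
  3 left: {6,7,8}→3
  4 left: {5,6,7,8}→3
  5 left: {4,5,6,7,8}→3
  6 left: {3,4,5,6,7,8}→3
  7 left: {2,3,4,5,6,7,8}→3
  placing 0:x first → 3 extensions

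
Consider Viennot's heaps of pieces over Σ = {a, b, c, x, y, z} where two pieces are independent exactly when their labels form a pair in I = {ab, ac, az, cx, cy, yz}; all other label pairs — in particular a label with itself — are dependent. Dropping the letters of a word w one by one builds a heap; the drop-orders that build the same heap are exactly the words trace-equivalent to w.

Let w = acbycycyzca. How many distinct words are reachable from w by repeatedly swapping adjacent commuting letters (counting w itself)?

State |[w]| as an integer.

0(a) covers ∅
1(c) covers ∅
2(b) covers 1:c
3(y) covers 0:a, 2:b
4(c) covers 2:b
5(y) covers 3:y
6(c) covers 4:c
7(y) covers 5:y
8(z) covers 6:c
9(c) covers 8:z
10(a) covers 7:y
floor of heap: 0:a, 1:c
completions by unplaced set U, small U first (add the entries for U minus each lowest piece of U):
  |U|=1: {9}:1  {10}:1
  |U|=2: {7,10}:1  {8,9}:1  {9,10}:2
  |U|=3: {5,7,10}:1  {6,8,9}:1  {7,9,10}:3  {8,9,10}:3
  |U|=4: {3,5,7,10}:1  {4,6,8,9}:1  {5,7,9,10}:4  {6,8,9,10}:4  {7,8,9,10}:6
  |U|=5: {0,3,5,7,10}:1  {3,5,7,9,10}:5  {4,6,8,9,10}:5  {5,7,8,9,10}:10  {6,7,8,9,10}:10
  |U|=6: {0,3,5,7,9,10}:6  {3,5,7,8,9,10}:15  {4,6,7,8,9,10}:15  {5,6,7,8,9,10}:20
  |U|=7: {0,3,5,7,8,9,10}:21  {3,5,6,7,8,9,10}:35  {4,5,6,7,8,9,10}:35
  |U|=8: {0,3,5,6,7,8,9,10}:56  {3,4,5,6,7,8,9,10}:70
  |U|=9: {0,3,4,5,6,7,8,9,10}:126  {2,3,4,5,6,7,8,9,10}:70
  start at 0(a): 70
  start at 1(c): 196
sum over floor = 266

266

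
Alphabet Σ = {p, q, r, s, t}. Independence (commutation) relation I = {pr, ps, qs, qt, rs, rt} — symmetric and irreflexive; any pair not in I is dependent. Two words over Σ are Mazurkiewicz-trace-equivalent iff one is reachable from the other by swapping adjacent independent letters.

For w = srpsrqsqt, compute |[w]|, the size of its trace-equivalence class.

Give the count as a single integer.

357

drop 0:s onto floor
drop 1:r onto floor
drop 2:p onto floor
drop 3:s onto {0:s}
drop 4:r onto {1:r}
drop 5:q onto {2:p, 4:r}
drop 6:s onto {3:s}
drop 7:q onto {5:q}
drop 8:t onto {2:p, 6:s}
ground layer = {0:s, 1:r, 2:p}
drop-orders for the pieces not yet dropped (sum over which currently-grounded one goes next):
  1 to go: {7} 1  {8} 1
  2 to go: {5,7} 1  {6,8} 1  {7,8} 2
  3 to go: {3,6,8} 1  {4,5,7} 1  {5,7,8} 3  {6,7,8} 3
  4 to go: {0,3,6,8} 1  {1,4,5,7} 1  {2,5,7,8} 3  {3,6,7,8} 4  {4,5,7,8} 4  {5,6,7,8} 6
  5 to go: {0,3,6,7,8} 5  {1,4,5,7,8} 5  {2,4,5,7,8} 7  {2,5,6,7,8} 9  {3,5,6,7,8} 10  {4,5,6,7,8} 10
  6 to go: {0,3,5,6,7,8} 15  {1,2,4,5,7,8} 12  {1,4,5,6,7,8} 15  {2,3,5,6,7,8} 19  {2,4,5,6,7,8} 26  {3,4,5,6,7,8} 20
  7 to go: {0,2,3,5,6,7,8} 34  {0,3,4,5,6,7,8} 35  {1,2,4,5,6,7,8} 53  {1,3,4,5,6,7,8} 35  {2,3,4,5,6,7,8} 65
  if 0:s drops first: 153 orders
  if 1:r drops first: 134 orders
  if 2:p drops first: 70 orders
heap linearizations: 357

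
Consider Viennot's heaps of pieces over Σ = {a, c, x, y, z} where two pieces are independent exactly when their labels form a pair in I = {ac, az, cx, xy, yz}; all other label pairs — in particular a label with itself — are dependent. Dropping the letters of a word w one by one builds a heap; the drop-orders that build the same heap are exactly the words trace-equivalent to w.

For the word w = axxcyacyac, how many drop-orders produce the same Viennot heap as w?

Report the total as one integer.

50

drop 0:a onto floor
drop 1:x onto {0:a}
drop 2:x onto {1:x}
drop 3:c onto floor
drop 4:y onto {0:a, 3:c}
drop 5:a onto {2:x, 4:y}
drop 6:c onto {4:y}
drop 7:y onto {5:a, 6:c}
drop 8:a onto {7:y}
drop 9:c onto {7:y}
ground layer = {0:a, 3:c}
drop-orders for the pieces not yet dropped (sum over which currently-grounded one goes next):
  1 to go: {8} 1  {9} 1
  2 to go: {8,9} 2
  3 to go: {7,8,9} 2
  4 to go: {5,7,8,9} 2  {6,7,8,9} 2
  5 to go: {2,5,7,8,9} 2  {5,6,7,8,9} 4
  6 to go: {1,2,5,7,8,9} 2  {2,5,6,7,8,9} 6  {4,5,6,7,8,9} 4
  7 to go: {1,2,5,6,7,8,9} 8  {2,4,5,6,7,8,9} 10  {3,4,5,6,7,8,9} 4
  8 to go: {1,2,4,5,6,7,8,9} 18  {2,3,4,5,6,7,8,9} 14
  if 0:a drops first: 32 orders
  if 3:c drops first: 18 orders
heap linearizations: 50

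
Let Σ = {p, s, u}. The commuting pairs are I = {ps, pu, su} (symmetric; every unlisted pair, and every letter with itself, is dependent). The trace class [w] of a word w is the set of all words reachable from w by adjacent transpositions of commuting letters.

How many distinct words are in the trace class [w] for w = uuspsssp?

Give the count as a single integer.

piece 0:u — minimal
piece 1:u rests on {0:u}
piece 2:s — minimal
piece 3:p — minimal
piece 4:s rests on {2:s}
piece 5:s rests on {4:s}
piece 6:s rests on {5:s}
piece 7:p rests on {3:p}
minimal pieces: {0:u, 2:s, 3:p}
ways to finish when only these pieces remain (= sum over removing one remaining piece with nothing left below it):
  1 left: {1}→1  {6}→1  {7}→1
  2 left: {0,1}→1  {1,6}→2  {1,7}→2  {3,7}→1  {5,6}→1  {6,7}→2
  3 left: {0,1,6}→3  {0,1,7}→3  {1,3,7}→3  {1,5,6}→3  {1,6,7}→6  {3,6,7}→3  {4,5,6}→1  {5,6,7}→3
  4 left: {0,1,3,7}→6  {0,1,5,6}→6  {0,1,6,7}→12  {1,3,6,7}→12  {1,4,5,6}→4  {1,5,6,7}→12  {2,4,5,6}→1  {3,5,6,7}→6  {4,5,6,7}→4
  5 left: {0,1,3,6,7}→30  {0,1,4,5,6}→10  {0,1,5,6,7}→30  {1,2,4,5,6}→5  {1,3,5,6,7}→30  {1,4,5,6,7}→20  {2,4,5,6,7}→5  {3,4,5,6,7}→10
  6 left: {0,1,2,4,5,6}→15  {0,1,3,5,6,7}→90  {0,1,4,5,6,7}→60  {1,2,4,5,6,7}→30  {1,3,4,5,6,7}→60  {2,3,4,5,6,7}→15
  placing 0:u first → 105 extensions
  placing 2:s first → 210 extensions
  placing 3:p first → 105 extensions
total linear extensions = 420

420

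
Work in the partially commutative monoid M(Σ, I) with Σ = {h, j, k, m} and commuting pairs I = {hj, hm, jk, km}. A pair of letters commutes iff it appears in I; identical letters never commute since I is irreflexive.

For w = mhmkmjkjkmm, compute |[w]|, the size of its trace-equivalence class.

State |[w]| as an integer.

0(m) covers ∅
1(h) covers ∅
2(m) covers 0:m
3(k) covers 1:h
4(m) covers 2:m
5(j) covers 4:m
6(k) covers 3:k
7(j) covers 5:j
8(k) covers 6:k
9(m) covers 7:j
10(m) covers 9:m
floor of heap: 0:m, 1:h
completions by unplaced set U, small U first (add the entries for U minus each lowest piece of U):
  |U|=1: {8}:1  {10}:1
  |U|=2: {6,8}:1  {8,10}:2  {9,10}:1
  |U|=3: {3,6,8}:1  {6,8,10}:3  {7,9,10}:1  {8,9,10}:3
  |U|=4: {1,3,6,8}:1  {3,6,8,10}:4  {5,7,9,10}:1  {6,8,9,10}:6  {7,8,9,10}:4
  |U|=5: {1,3,6,8,10}:5  {3,6,8,9,10}:10  {4,5,7,9,10}:1  {5,7,8,9,10}:5  {6,7,8,9,10}:10
  |U|=6: {1,3,6,8,9,10}:15  {2,4,5,7,9,10}:1  {3,6,7,8,9,10}:20  {4,5,7,8,9,10}:6  {5,6,7,8,9,10}:15
  |U|=7: {0,2,4,5,7,9,10}:1  {1,3,6,7,8,9,10}:35  {2,4,5,7,8,9,10}:7  {3,5,6,7,8,9,10}:35  {4,5,6,7,8,9,10}:21
  |U|=8: {0,2,4,5,7,8,9,10}:8  {1,3,5,6,7,8,9,10}:70  {2,4,5,6,7,8,9,10}:28  {3,4,5,6,7,8,9,10}:56
  |U|=9: {0,2,4,5,6,7,8,9,10}:36  {1,3,4,5,6,7,8,9,10}:126  {2,3,4,5,6,7,8,9,10}:84
  start at 0(m): 210
  start at 1(h): 120
sum over floor = 330

330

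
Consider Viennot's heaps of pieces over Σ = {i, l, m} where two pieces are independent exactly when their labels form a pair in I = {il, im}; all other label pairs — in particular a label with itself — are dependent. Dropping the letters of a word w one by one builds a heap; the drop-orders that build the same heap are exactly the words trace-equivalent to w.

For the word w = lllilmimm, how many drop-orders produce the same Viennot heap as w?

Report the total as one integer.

piece 0:l — minimal
piece 1:l rests on {0:l}
piece 2:l rests on {1:l}
piece 3:i — minimal
piece 4:l rests on {2:l}
piece 5:m rests on {4:l}
piece 6:i rests on {3:i}
piece 7:m rests on {5:m}
piece 8:m rests on {7:m}
minimal pieces: {0:l, 3:i}
ways to finish when only these pieces remain (= sum over removing one remaining piece with nothing left below it):
  1 left: {6}→1  {8}→1
  2 left: {3,6}→1  {6,8}→2  {7,8}→1
  3 left: {3,6,8}→3  {5,7,8}→1  {6,7,8}→3
  4 left: {3,6,7,8}→6  {4,5,7,8}→1  {5,6,7,8}→4
  5 left: {2,4,5,7,8}→1  {3,5,6,7,8}→10  {4,5,6,7,8}→5
  6 left: {1,2,4,5,7,8}→1  {2,4,5,6,7,8}→6  {3,4,5,6,7,8}→15
  7 left: {0,1,2,4,5,7,8}→1  {1,2,4,5,6,7,8}→7  {2,3,4,5,6,7,8}→21
  placing 0:l first → 28 extensions
  placing 3:i first → 8 extensions
total linear extensions = 36

36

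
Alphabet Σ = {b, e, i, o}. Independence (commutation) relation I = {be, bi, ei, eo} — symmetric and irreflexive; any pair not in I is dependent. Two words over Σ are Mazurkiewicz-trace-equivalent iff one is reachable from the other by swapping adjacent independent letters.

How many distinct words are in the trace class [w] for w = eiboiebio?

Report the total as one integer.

drop 0:e onto floor
drop 1:i onto floor
drop 2:b onto floor
drop 3:o onto {1:i, 2:b}
drop 4:i onto {3:o}
drop 5:e onto {0:e}
drop 6:b onto {3:o}
drop 7:i onto {4:i}
drop 8:o onto {6:b, 7:i}
ground layer = {0:e, 1:i, 2:b}
drop-orders for the pieces not yet dropped (sum over which currently-grounded one goes next):
  1 to go: {5} 1  {8} 1
  2 to go: {0,5} 1  {5,8} 2  {6,8} 1  {7,8} 1
  3 to go: {0,5,8} 3  {4,7,8} 1  {5,6,8} 3  {5,7,8} 3  {6,7,8} 2
  4 to go: {0,5,6,8} 6  {0,5,7,8} 6  {4,5,7,8} 4  {4,6,7,8} 3  {5,6,7,8} 8
  5 to go: {0,4,5,7,8} 10  {0,5,6,7,8} 20  {3,4,6,7,8} 3  {4,5,6,7,8} 15
  6 to go: {0,4,5,6,7,8} 45  {1,3,4,6,7,8} 3  {2,3,4,6,7,8} 3  {3,4,5,6,7,8} 18
  7 to go: {0,3,4,5,6,7,8} 63  {1,2,3,4,6,7,8} 6  {1,3,4,5,6,7,8} 21  {2,3,4,5,6,7,8} 21
  if 0:e drops first: 48 orders
  if 1:i drops first: 84 orders
  if 2:b drops first: 84 orders
heap linearizations: 216

216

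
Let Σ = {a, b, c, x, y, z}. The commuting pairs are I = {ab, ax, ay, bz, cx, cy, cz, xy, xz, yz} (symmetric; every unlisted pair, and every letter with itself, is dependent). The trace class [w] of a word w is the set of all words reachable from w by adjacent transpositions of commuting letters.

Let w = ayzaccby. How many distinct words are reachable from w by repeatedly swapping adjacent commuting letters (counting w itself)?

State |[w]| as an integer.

6

drop 0:a onto floor
drop 1:y onto floor
drop 2:z onto {0:a}
drop 3:a onto {2:z}
drop 4:c onto {3:a}
drop 5:c onto {4:c}
drop 6:b onto {1:y, 5:c}
drop 7:y onto {6:b}
ground layer = {0:a, 1:y}
drop-orders for the pieces not yet dropped (sum over which currently-grounded one goes next):
  1 to go: {7} 1
  2 to go: {6,7} 1
  3 to go: {1,6,7} 1  {5,6,7} 1
  4 to go: {1,5,6,7} 2  {4,5,6,7} 1
  5 to go: {1,4,5,6,7} 3  {3,4,5,6,7} 1
  6 to go: {1,3,4,5,6,7} 4  {2,3,4,5,6,7} 1
  if 0:a drops first: 5 orders
  if 1:y drops first: 1 orders
heap linearizations: 6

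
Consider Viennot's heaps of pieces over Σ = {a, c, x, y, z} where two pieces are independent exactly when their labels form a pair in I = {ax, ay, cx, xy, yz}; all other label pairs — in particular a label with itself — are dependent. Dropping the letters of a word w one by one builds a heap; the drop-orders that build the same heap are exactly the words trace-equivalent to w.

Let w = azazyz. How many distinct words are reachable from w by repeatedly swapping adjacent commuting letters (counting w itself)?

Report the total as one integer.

6

drop 0:a onto floor
drop 1:z onto {0:a}
drop 2:a onto {1:z}
drop 3:z onto {2:a}
drop 4:y onto floor
drop 5:z onto {3:z}
ground layer = {0:a, 4:y}
drop-orders for the pieces not yet dropped (sum over which currently-grounded one goes next):
  1 to go: {4} 1  {5} 1
  2 to go: {3,5} 1  {4,5} 2
  3 to go: {2,3,5} 1  {3,4,5} 3
  4 to go: {1,2,3,5} 1  {2,3,4,5} 4
  if 0:a drops first: 5 orders
  if 4:y drops first: 1 orders
heap linearizations: 6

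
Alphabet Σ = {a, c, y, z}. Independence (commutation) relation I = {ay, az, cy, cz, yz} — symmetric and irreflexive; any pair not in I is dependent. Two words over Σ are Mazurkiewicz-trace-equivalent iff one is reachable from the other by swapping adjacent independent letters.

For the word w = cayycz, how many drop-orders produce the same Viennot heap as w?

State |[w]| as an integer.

60

#0=c has no predecessor
#1=a depends on [0:c]
#2=y has no predecessor
#3=y depends on [2:y]
#4=c depends on [1:a]
#5=z has no predecessor
sources: [0:c, 2:y, 5:z]
N(rest) = Σ N(rest − s) over sources s of rest; N(one piece) = 1:
  size 1 → [3]=1  [4]=1  [5]=1
  size 2 → [1,4]=1  [2,3]=1  [3,4]=2  [3,5]=2  [4,5]=2
  size 3 → [0,1,4]=1  [1,3,4]=3  [1,4,5]=3  [2,3,4]=3  [2,3,5]=3  [3,4,5]=6
  size 4 → [0,1,3,4]=4  [0,1,4,5]=4  [1,2,3,4]=6  [1,3,4,5]=12  [2,3,4,5]=12
  first=0(c) contributes 30
  first=2(y) contributes 20
  first=5(z) contributes 10
|[w]| = 60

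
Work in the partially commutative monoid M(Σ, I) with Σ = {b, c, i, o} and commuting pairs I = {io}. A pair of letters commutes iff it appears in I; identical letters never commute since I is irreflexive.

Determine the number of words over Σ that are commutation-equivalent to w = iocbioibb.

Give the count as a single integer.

6

0(i) covers ∅
1(o) covers ∅
2(c) covers 0:i, 1:o
3(b) covers 2:c
4(i) covers 3:b
5(o) covers 3:b
6(i) covers 4:i
7(b) covers 5:o, 6:i
8(b) covers 7:b
floor of heap: 0:i, 1:o
completions by unplaced set U, small U first (add the entries for U minus each lowest piece of U):
  |U|=1: {8}:1
  |U|=2: {7,8}:1
  |U|=3: {5,7,8}:1  {6,7,8}:1
  |U|=4: {4,6,7,8}:1  {5,6,7,8}:2
  |U|=5: {4,5,6,7,8}:3
  |U|=6: {3,4,5,6,7,8}:3
  |U|=7: {2,3,4,5,6,7,8}:3
  start at 0(i): 3
  start at 1(o): 3
sum over floor = 6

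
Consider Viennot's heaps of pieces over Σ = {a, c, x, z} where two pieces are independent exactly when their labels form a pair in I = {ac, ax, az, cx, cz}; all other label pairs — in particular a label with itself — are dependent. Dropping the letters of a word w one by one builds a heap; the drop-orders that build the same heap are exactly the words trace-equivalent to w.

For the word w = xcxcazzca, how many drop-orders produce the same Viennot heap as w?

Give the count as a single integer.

drop 0:x onto floor
drop 1:c onto floor
drop 2:x onto {0:x}
drop 3:c onto {1:c}
drop 4:a onto floor
drop 5:z onto {2:x}
drop 6:z onto {5:z}
drop 7:c onto {3:c}
drop 8:a onto {4:a}
ground layer = {0:x, 1:c, 4:a}
drop-orders for the pieces not yet dropped (sum over which currently-grounded one goes next):
  1 to go: {6} 1  {7} 1  {8} 1
  2 to go: {3,7} 1  {4,8} 1  {5,6} 1  {6,7} 2  {6,8} 2  {7,8} 2
  3 to go: {1,3,7} 1  {2,5,6} 1  {3,6,7} 3  {3,7,8} 3  {4,6,8} 3  {4,7,8} 3  {5,6,7} 3  {5,6,8} 3  {6,7,8} 6
  4 to go: {0,2,5,6} 1  {1,3,6,7} 4  {1,3,7,8} 4  {2,5,6,7} 4  {2,5,6,8} 4  {3,4,7,8} 6  {3,5,6,7} 6  {3,6,7,8} 12  {4,5,6,8} 6  {4,6,7,8} 12  {5,6,7,8} 12
  5 to go: {0,2,5,6,7} 5  {0,2,5,6,8} 5  {1,3,4,7,8} 10  {1,3,5,6,7} 10  {1,3,6,7,8} 20  {2,3,5,6,7} 10  {2,4,5,6,8} 10  {2,5,6,7,8} 20  {3,4,6,7,8} 30  {3,5,6,7,8} 30  {4,5,6,7,8} 30
  6 to go: {0,2,3,5,6,7} 15  {0,2,4,5,6,8} 15  {0,2,5,6,7,8} 30  {1,2,3,5,6,7} 20  {1,3,4,6,7,8} 60  {1,3,5,6,7,8} 60  {2,3,5,6,7,8} 60  {2,4,5,6,7,8} 60  {3,4,5,6,7,8} 90
  7 to go: {0,1,2,3,5,6,7} 35  {0,2,3,5,6,7,8} 105  {0,2,4,5,6,7,8} 105  {1,2,3,5,6,7,8} 140  {1,3,4,5,6,7,8} 210  {2,3,4,5,6,7,8} 210
  if 0:x drops first: 560 orders
  if 1:c drops first: 420 orders
  if 4:a drops first: 280 orders
heap linearizations: 1260

1260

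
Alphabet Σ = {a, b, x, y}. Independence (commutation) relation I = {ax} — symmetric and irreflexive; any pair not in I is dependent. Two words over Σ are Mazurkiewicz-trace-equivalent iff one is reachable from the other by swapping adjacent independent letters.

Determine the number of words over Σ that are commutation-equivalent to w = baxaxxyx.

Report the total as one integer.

#0=b has no predecessor
#1=a depends on [0:b]
#2=x depends on [0:b]
#3=a depends on [1:a]
#4=x depends on [2:x]
#5=x depends on [4:x]
#6=y depends on [3:a, 5:x]
#7=x depends on [6:y]
sources: [0:b]
N(rest) = Σ N(rest − s) over sources s of rest; N(one piece) = 1:
  size 1 → [7]=1
  size 2 → [6,7]=1
  size 3 → [3,6,7]=1  [5,6,7]=1
  size 4 → [1,3,6,7]=1  [3,5,6,7]=2  [4,5,6,7]=1
  size 5 → [1,3,5,6,7]=3  [2,4,5,6,7]=1  [3,4,5,6,7]=3
  size 6 → [1,3,4,5,6,7]=6  [2,3,4,5,6,7]=4
  first=0(b) contributes 10

10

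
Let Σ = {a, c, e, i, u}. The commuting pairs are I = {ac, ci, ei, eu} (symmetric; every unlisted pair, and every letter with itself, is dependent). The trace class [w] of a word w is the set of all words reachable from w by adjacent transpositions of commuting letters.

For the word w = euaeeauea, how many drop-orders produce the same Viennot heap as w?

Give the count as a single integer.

0(e) covers ∅
1(u) covers ∅
2(a) covers 0:e, 1:u
3(e) covers 2:a
4(e) covers 3:e
5(a) covers 4:e
6(u) covers 5:a
7(e) covers 5:a
8(a) covers 6:u, 7:e
floor of heap: 0:e, 1:u
completions by unplaced set U, small U first (add the entries for U minus each lowest piece of U):
  |U|=1: {8}:1
  |U|=2: {6,8}:1  {7,8}:1
  |U|=3: {6,7,8}:2
  |U|=4: {5,6,7,8}:2
  |U|=5: {4,5,6,7,8}:2
  |U|=6: {3,4,5,6,7,8}:2
  |U|=7: {2,3,4,5,6,7,8}:2
  start at 0(e): 2
  start at 1(u): 2
sum over floor = 4

4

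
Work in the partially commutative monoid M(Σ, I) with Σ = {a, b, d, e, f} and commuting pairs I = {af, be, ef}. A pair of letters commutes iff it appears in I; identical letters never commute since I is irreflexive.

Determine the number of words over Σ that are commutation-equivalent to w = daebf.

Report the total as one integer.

3

0(d) covers ∅
1(a) covers 0:d
2(e) covers 1:a
3(b) covers 1:a
4(f) covers 3:b
floor of heap: 0:d
completions by unplaced set U, small U first (add the entries for U minus each lowest piece of U):
  |U|=1: {2}:1  {4}:1
  |U|=2: {2,4}:2  {3,4}:1
  |U|=3: {2,3,4}:3
  start at 0(d): 3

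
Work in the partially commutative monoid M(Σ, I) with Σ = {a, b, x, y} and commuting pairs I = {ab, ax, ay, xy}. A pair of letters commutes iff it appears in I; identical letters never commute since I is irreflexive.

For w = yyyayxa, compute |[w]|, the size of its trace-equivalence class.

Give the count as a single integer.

105

0(y) covers ∅
1(y) covers 0:y
2(y) covers 1:y
3(a) covers ∅
4(y) covers 2:y
5(x) covers ∅
6(a) covers 3:a
floor of heap: 0:y, 3:a, 5:x
completions by unplaced set U, small U first (add the entries for U minus each lowest piece of U):
  |U|=1: {4}:1  {5}:1  {6}:1
  |U|=2: {2,4}:1  {3,6}:1  {4,5}:2  {4,6}:2  {5,6}:2
  |U|=3: {1,2,4}:1  {2,4,5}:3  {2,4,6}:3  {3,4,6}:3  {3,5,6}:3  {4,5,6}:6
  |U|=4: {0,1,2,4}:1  {1,2,4,5}:4  {1,2,4,6}:4  {2,3,4,6}:6  {2,4,5,6}:12  {3,4,5,6}:12
  |U|=5: {0,1,2,4,5}:5  {0,1,2,4,6}:5  {1,2,3,4,6}:10  {1,2,4,5,6}:20  {2,3,4,5,6}:30
  start at 0(y): 60
  start at 3(a): 30
  start at 5(x): 15
sum over floor = 105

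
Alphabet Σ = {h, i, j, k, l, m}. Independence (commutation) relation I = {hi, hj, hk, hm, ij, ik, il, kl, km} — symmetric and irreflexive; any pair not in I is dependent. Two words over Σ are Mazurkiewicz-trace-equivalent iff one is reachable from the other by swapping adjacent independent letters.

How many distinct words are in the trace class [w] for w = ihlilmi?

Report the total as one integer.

0(i) covers ∅
1(h) covers ∅
2(l) covers 1:h
3(i) covers 0:i
4(l) covers 2:l
5(m) covers 3:i, 4:l
6(i) covers 5:m
floor of heap: 0:i, 1:h
completions by unplaced set U, small U first (add the entries for U minus each lowest piece of U):
  |U|=1: {6}:1
  |U|=2: {5,6}:1
  |U|=3: {3,5,6}:1  {4,5,6}:1
  |U|=4: {0,3,5,6}:1  {2,4,5,6}:1  {3,4,5,6}:2
  |U|=5: {0,3,4,5,6}:3  {1,2,4,5,6}:1  {2,3,4,5,6}:3
  start at 0(i): 4
  start at 1(h): 6
sum over floor = 10

10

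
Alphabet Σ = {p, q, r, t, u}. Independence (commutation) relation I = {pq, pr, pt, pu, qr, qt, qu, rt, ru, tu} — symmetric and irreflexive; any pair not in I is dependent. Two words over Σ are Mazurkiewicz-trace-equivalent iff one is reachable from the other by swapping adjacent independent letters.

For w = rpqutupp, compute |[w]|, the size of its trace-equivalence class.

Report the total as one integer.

piece 0:r — minimal
piece 1:p — minimal
piece 2:q — minimal
piece 3:u — minimal
piece 4:t — minimal
piece 5:u rests on {3:u}
piece 6:p rests on {1:p}
piece 7:p rests on {6:p}
minimal pieces: {0:r, 1:p, 2:q, 3:u, 4:t}
ways to finish when only these pieces remain (= sum over removing one remaining piece with nothing left below it):
  1 left: {0}→1  {2}→1  {4}→1  {5}→1  {7}→1
  2 left: {0,2}→2  {0,4}→2  {0,5}→2  {0,7}→2  {2,4}→2  {2,5}→2  {2,7}→2  {3,5}→1  {4,5}→2  {4,7}→2  {5,7}→2  {6,7}→1
  3 left: {0,2,4}→6  {0,2,5}→6  {0,2,7}→6  {0,3,5}→3  {0,4,5}→6  {0,4,7}→6  {0,5,7}→6  {0,6,7}→3  {1,6,7}→1  {2,3,5}→3  {2,4,5}→6  {2,4,7}→6  {2,5,7}→6  {2,6,7}→3  {3,4,5}→3  {3,5,7}→3  {4,5,7}→6  {4,6,7}→3  {5,6,7}→3
  4 left: {0,1,6,7}→4  {0,2,3,5}→12  {0,2,4,5}→24  {0,2,4,7}→24  {0,2,5,7}→24  {0,2,6,7}→12  {0,3,4,5}→12  {0,3,5,7}→12  {0,4,5,7}→24  {0,4,6,7}→12  {0,5,6,7}→12  {1,2,6,7}→4  {1,4,6,7}→4  {1,5,6,7}→4  {2,3,4,5}→12  {2,3,5,7}→12  {2,4,5,7}→24  {2,4,6,7}→12  {2,5,6,7}→12  {3,4,5,7}→12  {3,5,6,7}→6  {4,5,6,7}→12
  5 left: {0,1,2,6,7}→20  {0,1,4,6,7}→20  {0,1,5,6,7}→20  {0,2,3,4,5}→60  {0,2,3,5,7}→60  {0,2,4,5,7}→120  {0,2,4,6,7}→60  {0,2,5,6,7}→60  {0,3,4,5,7}→60  {0,3,5,6,7}→30  {0,4,5,6,7}→60  {1,2,4,6,7}→20  {1,2,5,6,7}→20  {1,3,5,6,7}→10  {1,4,5,6,7}→20  {2,3,4,5,7}→60  {2,3,5,6,7}→30  {2,4,5,6,7}→60  {3,4,5,6,7}→30
  6 left: {0,1,2,4,6,7}→120  {0,1,2,5,6,7}→120  {0,1,3,5,6,7}→60  {0,1,4,5,6,7}→120  {0,2,3,4,5,7}→360  {0,2,3,5,6,7}→180  {0,2,4,5,6,7}→360  {0,3,4,5,6,7}→180  {1,2,3,5,6,7}→60  {1,2,4,5,6,7}→120  {1,3,4,5,6,7}→60  {2,3,4,5,6,7}→180
  placing 0:r first → 420 extensions
  placing 1:p first → 1260 extensions
  placing 2:q first → 420 extensions
  placing 3:u first → 840 extensions
  placing 4:t first → 420 extensions
total linear extensions = 3360

3360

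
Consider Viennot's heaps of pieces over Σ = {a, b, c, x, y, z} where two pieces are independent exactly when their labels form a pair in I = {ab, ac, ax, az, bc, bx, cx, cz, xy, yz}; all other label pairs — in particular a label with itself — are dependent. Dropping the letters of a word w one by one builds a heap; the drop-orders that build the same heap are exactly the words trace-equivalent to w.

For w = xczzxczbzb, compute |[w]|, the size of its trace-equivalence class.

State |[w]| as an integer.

45

0(x) covers ∅
1(c) covers ∅
2(z) covers 0:x
3(z) covers 2:z
4(x) covers 3:z
5(c) covers 1:c
6(z) covers 4:x
7(b) covers 6:z
8(z) covers 7:b
9(b) covers 8:z
floor of heap: 0:x, 1:c
completions by unplaced set U, small U first (add the entries for U minus each lowest piece of U):
  |U|=1: {5}:1  {9}:1
  |U|=2: {1,5}:1  {5,9}:2  {8,9}:1
  |U|=3: {1,5,9}:3  {5,8,9}:3  {7,8,9}:1
  |U|=4: {1,5,8,9}:6  {5,7,8,9}:4  {6,7,8,9}:1
  |U|=5: {1,5,7,8,9}:10  {4,6,7,8,9}:1  {5,6,7,8,9}:5
  |U|=6: {1,5,6,7,8,9}:15  {3,4,6,7,8,9}:1  {4,5,6,7,8,9}:6
  |U|=7: {1,4,5,6,7,8,9}:21  {2,3,4,6,7,8,9}:1  {3,4,5,6,7,8,9}:7
  |U|=8: {0,2,3,4,6,7,8,9}:1  {1,3,4,5,6,7,8,9}:28  {2,3,4,5,6,7,8,9}:8
  start at 0(x): 36
  start at 1(c): 9
sum over floor = 45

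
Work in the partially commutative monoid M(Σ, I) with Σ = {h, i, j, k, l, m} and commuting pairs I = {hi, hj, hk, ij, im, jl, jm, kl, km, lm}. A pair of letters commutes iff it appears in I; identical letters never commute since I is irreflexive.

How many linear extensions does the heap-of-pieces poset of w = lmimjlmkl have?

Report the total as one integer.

1008

0(l) covers ∅
1(m) covers ∅
2(i) covers 0:l
3(m) covers 1:m
4(j) covers ∅
5(l) covers 2:i
6(m) covers 3:m
7(k) covers 2:i, 4:j
8(l) covers 5:l
floor of heap: 0:l, 1:m, 4:j
completions by unplaced set U, small U first (add the entries for U minus each lowest piece of U):
  |U|=1: {6}:1  {7}:1  {8}:1
  |U|=2: {3,6}:1  {4,7}:1  {5,8}:1  {6,7}:2  {6,8}:2  {7,8}:2
  |U|=3: {1,3,6}:1  {3,6,7}:3  {3,6,8}:3  {4,6,7}:3  {4,7,8}:3  {5,6,8}:3  {5,7,8}:3  {6,7,8}:6
  |U|=4: {1,3,6,7}:4  {1,3,6,8}:4  {2,5,7,8}:3  {3,4,6,7}:6  {3,5,6,8}:6  {3,6,7,8}:12  {4,5,7,8}:6  {4,6,7,8}:12  {5,6,7,8}:12
  |U|=5: {0,2,5,7,8}:3  {1,3,4,6,7}:10  {1,3,5,6,8}:10  {1,3,6,7,8}:20  {2,4,5,7,8}:9  {2,5,6,7,8}:15  {3,4,6,7,8}:30  {3,5,6,7,8}:30  {4,5,6,7,8}:30
  |U|=6: {0,2,4,5,7,8}:12  {0,2,5,6,7,8}:18  {1,3,4,6,7,8}:60  {1,3,5,6,7,8}:60  {2,3,5,6,7,8}:45  {2,4,5,6,7,8}:54  {3,4,5,6,7,8}:90
  |U|=7: {0,2,3,5,6,7,8}:63  {0,2,4,5,6,7,8}:84  {1,2,3,5,6,7,8}:105  {1,3,4,5,6,7,8}:210  {2,3,4,5,6,7,8}:189
  start at 0(l): 504
  start at 1(m): 336
  start at 4(j): 168
sum over floor = 1008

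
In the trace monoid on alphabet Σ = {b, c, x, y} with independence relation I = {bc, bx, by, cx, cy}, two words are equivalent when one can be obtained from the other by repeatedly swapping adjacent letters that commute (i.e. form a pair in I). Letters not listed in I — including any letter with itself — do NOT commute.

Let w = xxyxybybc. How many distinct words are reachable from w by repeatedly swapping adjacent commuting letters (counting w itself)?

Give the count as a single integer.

252

0(x) covers ∅
1(x) covers 0:x
2(y) covers 1:x
3(x) covers 2:y
4(y) covers 3:x
5(b) covers ∅
6(y) covers 4:y
7(b) covers 5:b
8(c) covers ∅
floor of heap: 0:x, 5:b, 8:c
completions by unplaced set U, small U first (add the entries for U minus each lowest piece of U):
  |U|=1: {6}:1  {7}:1  {8}:1
  |U|=2: {4,6}:1  {5,7}:1  {6,7}:2  {6,8}:2  {7,8}:2
  |U|=3: {3,4,6}:1  {4,6,7}:3  {4,6,8}:3  {5,6,7}:3  {5,7,8}:3  {6,7,8}:6
  |U|=4: {2,3,4,6}:1  {3,4,6,7}:4  {3,4,6,8}:4  {4,5,6,7}:6  {4,6,7,8}:12  {5,6,7,8}:12
  |U|=5: {1,2,3,4,6}:1  {2,3,4,6,7}:5  {2,3,4,6,8}:5  {3,4,5,6,7}:10  {3,4,6,7,8}:20  {4,5,6,7,8}:30
  |U|=6: {0,1,2,3,4,6}:1  {1,2,3,4,6,7}:6  {1,2,3,4,6,8}:6  {2,3,4,5,6,7}:15  {2,3,4,6,7,8}:30  {3,4,5,6,7,8}:60
  |U|=7: {0,1,2,3,4,6,7}:7  {0,1,2,3,4,6,8}:7  {1,2,3,4,5,6,7}:21  {1,2,3,4,6,7,8}:42  {2,3,4,5,6,7,8}:105
  start at 0(x): 168
  start at 5(b): 56
  start at 8(c): 28
sum over floor = 252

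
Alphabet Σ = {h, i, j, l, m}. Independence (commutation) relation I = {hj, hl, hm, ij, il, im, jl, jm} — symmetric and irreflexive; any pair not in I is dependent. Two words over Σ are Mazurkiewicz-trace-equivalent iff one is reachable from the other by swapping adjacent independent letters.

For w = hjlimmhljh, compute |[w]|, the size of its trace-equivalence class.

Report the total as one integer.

3150

#0=h has no predecessor
#1=j has no predecessor
#2=l has no predecessor
#3=i depends on [0:h]
#4=m depends on [2:l]
#5=m depends on [4:m]
#6=h depends on [3:i]
#7=l depends on [5:m]
#8=j depends on [1:j]
#9=h depends on [6:h]
sources: [0:h, 1:j, 2:l]
N(rest) = Σ N(rest − s) over sources s of rest; N(one piece) = 1:
  size 1 → [7]=1  [8]=1  [9]=1
  size 2 → [1,8]=1  [5,7]=1  [6,9]=1  [7,8]=2  [7,9]=2  [8,9]=2
  size 3 → [1,7,8]=3  [1,8,9]=3  [3,6,9]=1  [4,5,7]=1  [5,7,8]=3  [5,7,9]=3  [6,7,9]=3  [6,8,9]=3  [7,8,9]=6
  size 4 → [0,3,6,9]=1  [1,5,7,8]=6  [1,6,8,9]=6  [1,7,8,9]=12  [2,4,5,7]=1  [3,6,7,9]=4  [3,6,8,9]=4  [4,5,7,8]=4  [4,5,7,9]=4  [5,6,7,9]=6  [5,7,8,9]=12  [6,7,8,9]=12
  size 5 → [0,3,6,7,9]=5  [0,3,6,8,9]=5  [1,3,6,8,9]=10  [1,4,5,7,8]=10  [1,5,7,8,9]=30  [1,6,7,8,9]=30  [2,4,5,7,8]=5  [2,4,5,7,9]=5  [3,5,6,7,9]=10  [3,6,7,8,9]=20  [4,5,6,7,9]=10  [4,5,7,8,9]=20  [5,6,7,8,9]=30
  size 6 → [0,1,3,6,8,9]=15  [0,3,5,6,7,9]=15  [0,3,6,7,8,9]=30  [1,2,4,5,7,8]=15  [1,3,6,7,8,9]=60  [1,4,5,7,8,9]=60  [1,5,6,7,8,9]=90  [2,4,5,6,7,9]=15  [2,4,5,7,8,9]=30  [3,4,5,6,7,9]=20  [3,5,6,7,8,9]=60  [4,5,6,7,8,9]=60
  size 7 → [0,1,3,6,7,8,9]=105  [0,3,4,5,6,7,9]=35  [0,3,5,6,7,8,9]=105  [1,2,4,5,7,8,9]=105  [1,3,5,6,7,8,9]=210  [1,4,5,6,7,8,9]=210  [2,3,4,5,6,7,9]=35  [2,4,5,6,7,8,9]=105  [3,4,5,6,7,8,9]=140
  size 8 → [0,1,3,5,6,7,8,9]=420  [0,2,3,4,5,6,7,9]=70  [0,3,4,5,6,7,8,9]=280  [1,2,4,5,6,7,8,9]=420  [1,3,4,5,6,7,8,9]=560  [2,3,4,5,6,7,8,9]=280
  first=0(h) contributes 1260
  first=1(j) contributes 630
  first=2(l) contributes 1260
|[w]| = 3150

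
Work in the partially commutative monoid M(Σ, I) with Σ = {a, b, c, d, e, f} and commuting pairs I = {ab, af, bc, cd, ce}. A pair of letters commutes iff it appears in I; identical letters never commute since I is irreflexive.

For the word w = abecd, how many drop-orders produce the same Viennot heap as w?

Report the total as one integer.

drop 0:a onto floor
drop 1:b onto floor
drop 2:e onto {0:a, 1:b}
drop 3:c onto {0:a}
drop 4:d onto {2:e}
ground layer = {0:a, 1:b}
drop-orders for the pieces not yet dropped (sum over which currently-grounded one goes next):
  1 to go: {3} 1  {4} 1
  2 to go: {2,4} 1  {3,4} 2
  3 to go: {1,2,4} 1  {2,3,4} 3
  if 0:a drops first: 4 orders
  if 1:b drops first: 3 orders
heap linearizations: 7

7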